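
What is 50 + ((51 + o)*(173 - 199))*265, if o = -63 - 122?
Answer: 923310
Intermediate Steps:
o = -185
50 + ((51 + o)*(173 - 199))*265 = 50 + ((51 - 185)*(173 - 199))*265 = 50 - 134*(-26)*265 = 50 + 3484*265 = 50 + 923260 = 923310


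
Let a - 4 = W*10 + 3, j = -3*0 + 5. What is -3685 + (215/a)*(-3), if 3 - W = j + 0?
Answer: -47260/13 ≈ -3635.4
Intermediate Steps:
j = 5 (j = 0 + 5 = 5)
W = -2 (W = 3 - (5 + 0) = 3 - 1*5 = 3 - 5 = -2)
a = -13 (a = 4 + (-2*10 + 3) = 4 + (-20 + 3) = 4 - 17 = -13)
-3685 + (215/a)*(-3) = -3685 + (215/(-13))*(-3) = -3685 + (215*(-1/13))*(-3) = -3685 - 215/13*(-3) = -3685 + 645/13 = -47260/13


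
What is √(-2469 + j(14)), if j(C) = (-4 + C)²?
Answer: I*√2369 ≈ 48.672*I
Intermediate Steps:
√(-2469 + j(14)) = √(-2469 + (-4 + 14)²) = √(-2469 + 10²) = √(-2469 + 100) = √(-2369) = I*√2369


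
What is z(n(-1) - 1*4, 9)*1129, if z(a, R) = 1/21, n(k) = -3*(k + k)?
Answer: 1129/21 ≈ 53.762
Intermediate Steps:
n(k) = -6*k
z(a, R) = 1/21
z(n(-1) - 1*4, 9)*1129 = (1/21)*1129 = 1129/21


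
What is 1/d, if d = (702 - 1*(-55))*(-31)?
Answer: -1/23467 ≈ -4.2613e-5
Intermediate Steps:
d = -23467 (d = (702 + 55)*(-31) = 757*(-31) = -23467)
1/d = 1/(-23467) = -1/23467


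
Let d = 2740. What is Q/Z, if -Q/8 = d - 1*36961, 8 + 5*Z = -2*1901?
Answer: -45628/127 ≈ -359.28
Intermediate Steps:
Z = -762 (Z = -8/5 + (-2*1901)/5 = -8/5 + (⅕)*(-3802) = -8/5 - 3802/5 = -762)
Q = 273768 (Q = -8*(2740 - 1*36961) = -8*(2740 - 36961) = -8*(-34221) = 273768)
Q/Z = 273768/(-762) = 273768*(-1/762) = -45628/127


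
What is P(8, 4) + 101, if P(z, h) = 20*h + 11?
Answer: 192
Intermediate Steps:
P(z, h) = 11 + 20*h
P(8, 4) + 101 = (11 + 20*4) + 101 = (11 + 80) + 101 = 91 + 101 = 192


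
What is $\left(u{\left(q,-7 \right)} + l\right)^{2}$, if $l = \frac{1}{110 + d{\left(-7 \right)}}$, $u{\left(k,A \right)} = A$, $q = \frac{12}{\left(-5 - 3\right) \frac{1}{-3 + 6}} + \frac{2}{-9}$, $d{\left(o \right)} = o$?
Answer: $\frac{518400}{10609} \approx 48.864$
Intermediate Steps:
$q = - \frac{85}{18}$ ($q = \frac{12}{\left(-8\right) \frac{1}{3}} + 2 \left(- \frac{1}{9}\right) = \frac{12}{\left(-8\right) \frac{1}{3}} - \frac{2}{9} = \frac{12}{- \frac{8}{3}} - \frac{2}{9} = 12 \left(- \frac{3}{8}\right) - \frac{2}{9} = - \frac{9}{2} - \frac{2}{9} = - \frac{85}{18} \approx -4.7222$)
$l = \frac{1}{103}$ ($l = \frac{1}{110 - 7} = \frac{1}{103} \approx 0.0097087$)
$\left(u{\left(q,-7 \right)} + l\right)^{2} = \left(-7 + \frac{1}{103}\right)^{2} = \left(- \frac{720}{103}\right)^{2} = \frac{518400}{10609}$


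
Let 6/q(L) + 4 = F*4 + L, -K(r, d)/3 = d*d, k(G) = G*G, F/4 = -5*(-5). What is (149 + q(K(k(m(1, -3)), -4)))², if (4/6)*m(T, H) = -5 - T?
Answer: 74701449/3364 ≈ 22206.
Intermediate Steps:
m(T, H) = -15/2 - 3*T/2 (m(T, H) = 3*(-5 - T)/2 = -15/2 - 3*T/2)
F = 100 (F = 4*(-5*(-5)) = 4*25 = 100)
k(G) = G²
K(r, d) = -3*d² (K(r, d) = -3*d*d = -3*d²)
q(L) = 6/(396 + L) (q(L) = 6/(-4 + (100*4 + L)) = 6/(-4 + (400 + L)) = 6/(396 + L))
(149 + q(K(k(m(1, -3)), -4)))² = (149 + 6/(396 - 3*(-4)²))² = (149 + 6/(396 - 3*16))² = (149 + 6/(396 - 48))² = (149 + 6/348)² = (149 + 6*(1/348))² = (149 + 1/58)² = (8643/58)² = 74701449/3364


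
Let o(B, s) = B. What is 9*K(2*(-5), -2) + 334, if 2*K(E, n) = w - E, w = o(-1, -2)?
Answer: 749/2 ≈ 374.50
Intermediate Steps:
w = -1
K(E, n) = -½ - E/2 (K(E, n) = (-1 - E)/2 = -½ - E/2)
9*K(2*(-5), -2) + 334 = 9*(-½ - (-5)) + 334 = 9*(-½ - ½*(-10)) + 334 = 9*(-½ + 5) + 334 = 9*(9/2) + 334 = 81/2 + 334 = 749/2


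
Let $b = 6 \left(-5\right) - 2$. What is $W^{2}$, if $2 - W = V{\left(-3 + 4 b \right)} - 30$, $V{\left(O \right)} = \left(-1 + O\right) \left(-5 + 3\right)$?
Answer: $53824$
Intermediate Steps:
$b = -32$ ($b = -30 - 2 = -32$)
$V{\left(O \right)} = 2 - 2 O$ ($V{\left(O \right)} = \left(-1 + O\right) \left(-2\right) = 2 - 2 O$)
$W = -232$ ($W = 2 - \left(\left(2 - 2 \left(-3 + 4 \left(-32\right)\right)\right) - 30\right) = 2 - \left(\left(2 - 2 \left(-3 - 128\right)\right) - 30\right) = 2 - \left(\left(2 - -262\right) - 30\right) = 2 - \left(\left(2 + 262\right) - 30\right) = 2 - \left(264 - 30\right) = 2 - 234 = -232$)
$W^{2} = \left(-232\right)^{2} = 53824$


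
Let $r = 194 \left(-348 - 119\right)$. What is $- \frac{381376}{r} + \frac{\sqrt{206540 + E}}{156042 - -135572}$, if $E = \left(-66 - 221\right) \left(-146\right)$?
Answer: $\frac{190688}{45299} + \frac{\sqrt{248442}}{291614} \approx 4.2113$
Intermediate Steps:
$E = 41902$ ($E = \left(-287\right) \left(-146\right) = 41902$)
$r = -90598$ ($r = 194 \left(-467\right) = -90598$)
$- \frac{381376}{r} + \frac{\sqrt{206540 + E}}{156042 - -135572} = - \frac{381376}{-90598} + \frac{\sqrt{206540 + 41902}}{156042 - -135572} = \left(-381376\right) \left(- \frac{1}{90598}\right) + \frac{\sqrt{248442}}{156042 + 135572} = \frac{190688}{45299} + \frac{\sqrt{248442}}{291614}$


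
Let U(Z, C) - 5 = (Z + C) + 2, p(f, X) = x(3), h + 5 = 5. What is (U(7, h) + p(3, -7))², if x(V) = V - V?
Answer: 196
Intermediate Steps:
h = 0 (h = -5 + 5 = 0)
x(V) = 0
p(f, X) = 0
U(Z, C) = 7 + C + Z (U(Z, C) = 5 + ((Z + C) + 2) = 5 + ((C + Z) + 2) = 5 + (2 + C + Z) = 7 + C + Z)
(U(7, h) + p(3, -7))² = ((7 + 0 + 7) + 0)² = (14 + 0)² = 14² = 196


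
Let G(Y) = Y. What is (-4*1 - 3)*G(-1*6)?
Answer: 42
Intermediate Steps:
(-4*1 - 3)*G(-1*6) = (-4*1 - 3)*(-1*6) = (-4 - 3)*(-6) = -7*(-6) = 42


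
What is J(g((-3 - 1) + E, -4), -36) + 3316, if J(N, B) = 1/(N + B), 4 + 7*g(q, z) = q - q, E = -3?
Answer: 848889/256 ≈ 3316.0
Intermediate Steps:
g(q, z) = -4/7 (g(q, z) = -4/7 + (q - q)/7 = -4/7 + (1/7)*0 = -4/7 + 0 = -4/7)
J(N, B) = 1/(B + N)
J(g((-3 - 1) + E, -4), -36) + 3316 = 1/(-36 - 4/7) + 3316 = 1/(-256/7) + 3316 = -7/256 + 3316 = 848889/256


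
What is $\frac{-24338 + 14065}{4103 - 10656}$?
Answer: $\frac{10273}{6553} \approx 1.5677$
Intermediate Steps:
$\frac{-24338 + 14065}{4103 - 10656} = - \frac{10273}{-6553} = \left(-10273\right) \left(- \frac{1}{6553}\right) = \frac{10273}{6553}$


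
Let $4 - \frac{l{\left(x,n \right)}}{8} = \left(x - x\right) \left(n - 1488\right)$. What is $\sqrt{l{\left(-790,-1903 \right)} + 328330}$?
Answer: $\sqrt{328362} \approx 573.03$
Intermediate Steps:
$l{\left(x,n \right)} = 32$ ($l{\left(x,n \right)} = 32 - 8 \left(x - x\right) \left(n - 1488\right) = 32 - 8 \cdot 0 \left(-1488 + n\right) = 32 - 0 = 32 + 0 = 32$)
$\sqrt{l{\left(-790,-1903 \right)} + 328330} = \sqrt{32 + 328330} = \sqrt{328362}$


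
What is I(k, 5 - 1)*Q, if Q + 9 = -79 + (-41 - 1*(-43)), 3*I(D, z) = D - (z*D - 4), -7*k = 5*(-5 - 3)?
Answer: 7912/21 ≈ 376.76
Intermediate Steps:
k = 40/7 (k = -5*(-5 - 3)/7 = -5*(-8)/7 = -⅐*(-40) = 40/7 ≈ 5.7143)
I(D, z) = 4/3 + D/3 - D*z/3 (I(D, z) = (D - (z*D - 4))/3 = (D - (D*z - 4))/3 = (D - (-4 + D*z))/3 = (D + (4 - D*z))/3 = (4 + D - D*z)/3 = 4/3 + D/3 - D*z/3)
Q = -86 (Q = -9 + (-79 + (-41 - 1*(-43))) = -9 + (-79 + (-41 + 43)) = -9 + (-79 + 2) = -9 - 77 = -86)
I(k, 5 - 1)*Q = (4/3 + (⅓)*(40/7) - ⅓*40/7*(5 - 1))*(-86) = (4/3 + 40/21 - ⅓*40/7*4)*(-86) = (4/3 + 40/21 - 160/21)*(-86) = -92/21*(-86) = 7912/21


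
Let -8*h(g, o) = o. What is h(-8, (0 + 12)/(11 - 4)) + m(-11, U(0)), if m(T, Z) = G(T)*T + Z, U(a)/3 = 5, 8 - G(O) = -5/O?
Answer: -955/14 ≈ -68.214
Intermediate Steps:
G(O) = 8 + 5/O (G(O) = 8 - (-5)/O = 8 + 5/O)
U(a) = 15 (U(a) = 3*5 = 15)
m(T, Z) = Z + T*(8 + 5/T) (m(T, Z) = (8 + 5/T)*T + Z = T*(8 + 5/T) + Z = Z + T*(8 + 5/T))
h(g, o) = -o/8
h(-8, (0 + 12)/(11 - 4)) + m(-11, U(0)) = -(0 + 12)/(8*(11 - 4)) + (5 + 15 + 8*(-11)) = -3/(2*7) + (5 + 15 - 88) = -3/(2*7) - 68 = -⅛*12/7 - 68 = -3/14 - 68 = -955/14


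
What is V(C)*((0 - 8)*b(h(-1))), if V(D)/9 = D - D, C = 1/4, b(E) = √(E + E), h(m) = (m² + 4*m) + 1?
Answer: 0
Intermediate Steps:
h(m) = 1 + m² + 4*m
b(E) = √2*√E (b(E) = √(2*E) = √2*√E)
C = ¼ ≈ 0.25000
V(D) = 0 (V(D) = 9*(D - D) = 9*0 = 0)
V(C)*((0 - 8)*b(h(-1))) = 0*((0 - 8)*(√2*√(1 + (-1)² + 4*(-1)))) = 0*(-8*√2*√(1 + 1 - 4)) = 0*(-8*√2*√(-2)) = 0*(-8*√2*I*√2) = 0*(-16*I) = 0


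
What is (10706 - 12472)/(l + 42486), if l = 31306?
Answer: -883/36896 ≈ -0.023932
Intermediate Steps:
(10706 - 12472)/(l + 42486) = (10706 - 12472)/(31306 + 42486) = -1766/73792 = -1766*1/73792 = -883/36896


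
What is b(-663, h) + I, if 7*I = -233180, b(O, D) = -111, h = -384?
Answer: -233957/7 ≈ -33422.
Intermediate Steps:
I = -233180/7 (I = (⅐)*(-233180) = -233180/7 ≈ -33311.)
b(-663, h) + I = -111 - 233180/7 = -233957/7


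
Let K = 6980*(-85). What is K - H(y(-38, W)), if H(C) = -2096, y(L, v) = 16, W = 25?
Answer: -591204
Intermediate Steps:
K = -593300
K - H(y(-38, W)) = -593300 - 1*(-2096) = -593300 + 2096 = -591204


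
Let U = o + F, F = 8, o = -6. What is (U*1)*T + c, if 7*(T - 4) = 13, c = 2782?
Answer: 19556/7 ≈ 2793.7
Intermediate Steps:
T = 41/7 (T = 4 + (1/7)*13 = 4 + 13/7 = 41/7 ≈ 5.8571)
U = 2 (U = -6 + 8 = 2)
(U*1)*T + c = (2*1)*(41/7) + 2782 = 2*(41/7) + 2782 = 82/7 + 2782 = 19556/7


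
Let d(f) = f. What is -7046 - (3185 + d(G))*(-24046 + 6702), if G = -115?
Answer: 53239034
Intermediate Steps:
-7046 - (3185 + d(G))*(-24046 + 6702) = -7046 - (3185 - 115)*(-24046 + 6702) = -7046 - 3070*(-17344) = -7046 - 1*(-53246080) = -7046 + 53246080 = 53239034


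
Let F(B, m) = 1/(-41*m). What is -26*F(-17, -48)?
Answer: -13/984 ≈ -0.013211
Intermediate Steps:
F(B, m) = -1/(41*m)
-26*F(-17, -48) = -(-26)/(41*(-48)) = -(-26)*(-1)/(41*48) = -26*1/1968 = -13/984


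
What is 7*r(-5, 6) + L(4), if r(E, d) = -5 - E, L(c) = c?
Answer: 4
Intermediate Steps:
7*r(-5, 6) + L(4) = 7*(-5 - 1*(-5)) + 4 = 7*(-5 + 5) + 4 = 7*0 + 4 = 0 + 4 = 4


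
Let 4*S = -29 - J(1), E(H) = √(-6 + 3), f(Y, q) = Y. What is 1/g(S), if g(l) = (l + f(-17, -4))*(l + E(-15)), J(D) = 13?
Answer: 28/8305 + 8*I*√3/24915 ≈ 0.0033715 + 0.00055615*I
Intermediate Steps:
E(H) = I*√3 (E(H) = √(-3) = I*√3)
S = -21/2 (S = (-29 - 1*13)/4 = (-29 - 13)/4 = (¼)*(-42) = -21/2 ≈ -10.500)
g(l) = (-17 + l)*(l + I*√3) (g(l) = (l - 17)*(l + I*√3) = (-17 + l)*(l + I*√3))
1/g(S) = 1/((-21/2)² - 17*(-21/2) - 17*I*√3 + I*(-21/2)*√3) = 1/(441/4 + 357/2 - 17*I*√3 - 21*I*√3/2) = 1/(1155/4 - 55*I*√3/2)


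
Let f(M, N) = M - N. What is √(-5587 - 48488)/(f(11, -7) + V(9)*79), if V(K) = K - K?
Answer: 5*I*√2163/18 ≈ 12.919*I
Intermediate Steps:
V(K) = 0
√(-5587 - 48488)/(f(11, -7) + V(9)*79) = √(-5587 - 48488)/((11 - 1*(-7)) + 0*79) = √(-54075)/((11 + 7) + 0) = (5*I*√2163)/(18 + 0) = (5*I*√2163)/18 = (5*I*√2163)*(1/18) = 5*I*√2163/18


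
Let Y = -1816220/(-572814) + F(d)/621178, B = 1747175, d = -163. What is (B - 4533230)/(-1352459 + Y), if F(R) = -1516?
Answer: 247833142849782765/120307524204064573 ≈ 2.0600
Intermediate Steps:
Y = 281831880284/88954863723 (Y = -1816220/(-572814) - 1516/621178 = -1816220*(-1/572814) - 1516*1/621178 = 908110/286407 - 758/310589 = 281831880284/88954863723 ≈ 3.1683)
(B - 4533230)/(-1352459 + Y) = (1747175 - 4533230)/(-1352459 + 281831880284/88954863723) = -2786055/(-120307524204064573/88954863723) = -2786055*(-88954863723/120307524204064573) = 247833142849782765/120307524204064573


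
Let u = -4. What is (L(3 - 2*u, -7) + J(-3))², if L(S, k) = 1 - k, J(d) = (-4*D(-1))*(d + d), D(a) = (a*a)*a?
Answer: 256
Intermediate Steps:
D(a) = a³ (D(a) = a²*a = a³)
J(d) = 8*d (J(d) = (-4*(-1)³)*(d + d) = (-4*(-1))*(2*d) = 4*(2*d) = 8*d)
(L(3 - 2*u, -7) + J(-3))² = ((1 - 1*(-7)) + 8*(-3))² = ((1 + 7) - 24)² = (8 - 24)² = (-16)² = 256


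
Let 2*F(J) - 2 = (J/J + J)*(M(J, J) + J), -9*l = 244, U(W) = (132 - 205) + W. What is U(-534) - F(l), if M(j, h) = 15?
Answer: -124111/162 ≈ -766.12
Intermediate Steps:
U(W) = -73 + W
l = -244/9 (l = -1/9*244 = -244/9 ≈ -27.111)
F(J) = 1 + (1 + J)*(15 + J)/2 (F(J) = 1 + ((J/J + J)*(15 + J))/2 = 1 + ((1 + J)*(15 + J))/2 = 1 + (1 + J)*(15 + J)/2)
U(-534) - F(l) = (-73 - 534) - (17/2 + (-244/9)**2/2 + 8*(-244/9)) = -607 - (17/2 + (1/2)*(59536/81) - 1952/9) = -607 - (17/2 + 29768/81 - 1952/9) = -607 - 1*25777/162 = -607 - 25777/162 = -124111/162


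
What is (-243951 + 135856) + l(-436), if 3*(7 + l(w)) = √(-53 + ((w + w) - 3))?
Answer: -108102 + 4*I*√58/3 ≈ -1.081e+5 + 10.154*I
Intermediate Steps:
l(w) = -7 + √(-56 + 2*w)/3 (l(w) = -7 + √(-53 + ((w + w) - 3))/3 = -7 + √(-53 + (2*w - 3))/3 = -7 + √(-53 + (-3 + 2*w))/3 = -7 + √(-56 + 2*w)/3)
(-243951 + 135856) + l(-436) = (-243951 + 135856) + (-7 + √(-56 + 2*(-436))/3) = -108095 + (-7 + √(-56 - 872)/3) = -108095 + (-7 + √(-928)/3) = -108095 + (-7 + (4*I*√58)/3) = -108095 + (-7 + 4*I*√58/3) = -108102 + 4*I*√58/3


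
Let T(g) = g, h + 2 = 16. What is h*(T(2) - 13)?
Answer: -154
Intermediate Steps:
h = 14 (h = -2 + 16 = 14)
h*(T(2) - 13) = 14*(2 - 13) = 14*(-11) = -154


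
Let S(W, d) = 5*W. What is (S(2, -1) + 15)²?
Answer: 625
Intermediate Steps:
(S(2, -1) + 15)² = (5*2 + 15)² = (10 + 15)² = 25² = 625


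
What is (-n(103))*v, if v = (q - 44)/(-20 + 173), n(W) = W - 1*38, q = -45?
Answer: 5785/153 ≈ 37.810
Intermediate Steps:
n(W) = -38 + W (n(W) = W - 38 = -38 + W)
v = -89/153 (v = (-45 - 44)/(-20 + 173) = -89/153 ≈ -0.58170)
(-n(103))*v = -(-38 + 103)*(-89/153) = -1*65*(-89/153) = -65*(-89/153) = 5785/153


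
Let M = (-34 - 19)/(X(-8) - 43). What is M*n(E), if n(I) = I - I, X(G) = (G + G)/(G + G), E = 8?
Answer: 0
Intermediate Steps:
X(G) = 1 (X(G) = (2*G)/((2*G)) = (2*G)*(1/(2*G)) = 1)
M = 53/42 (M = (-34 - 19)/(1 - 43) = -53/(-42) = -53*(-1/42) = 53/42 ≈ 1.2619)
n(I) = 0
M*n(E) = (53/42)*0 = 0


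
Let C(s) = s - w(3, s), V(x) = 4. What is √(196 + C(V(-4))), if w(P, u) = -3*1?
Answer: √203 ≈ 14.248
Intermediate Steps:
w(P, u) = -3
C(s) = 3 + s (C(s) = s - 1*(-3) = s + 3 = 3 + s)
√(196 + C(V(-4))) = √(196 + (3 + 4)) = √(196 + 7) = √203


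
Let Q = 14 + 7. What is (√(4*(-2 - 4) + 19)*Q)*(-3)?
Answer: -63*I*√5 ≈ -140.87*I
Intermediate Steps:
Q = 21
(√(4*(-2 - 4) + 19)*Q)*(-3) = (√(4*(-2 - 4) + 19)*21)*(-3) = (√(4*(-6) + 19)*21)*(-3) = (√(-24 + 19)*21)*(-3) = (√(-5)*21)*(-3) = ((I*√5)*21)*(-3) = (21*I*√5)*(-3) = -63*I*√5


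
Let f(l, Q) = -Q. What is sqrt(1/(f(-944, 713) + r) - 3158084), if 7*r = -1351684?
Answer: I*sqrt(232506614772236769)/271335 ≈ 1777.1*I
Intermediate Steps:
r = -1351684/7 (r = (1/7)*(-1351684) = -1351684/7 ≈ -1.9310e+5)
sqrt(1/(f(-944, 713) + r) - 3158084) = sqrt(1/(-1*713 - 1351684/7) - 3158084) = sqrt(1/(-713 - 1351684/7) - 3158084) = sqrt(1/(-1356675/7) - 3158084) = sqrt(-7/1356675 - 3158084) = sqrt(-4284493610707/1356675) = I*sqrt(232506614772236769)/271335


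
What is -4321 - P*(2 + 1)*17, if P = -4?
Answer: -4117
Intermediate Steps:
-4321 - P*(2 + 1)*17 = -4321 - (-4*(2 + 1))*17 = -4321 - (-4*3)*17 = -4321 - (-12)*17 = -4321 - 1*(-204) = -4321 + 204 = -4117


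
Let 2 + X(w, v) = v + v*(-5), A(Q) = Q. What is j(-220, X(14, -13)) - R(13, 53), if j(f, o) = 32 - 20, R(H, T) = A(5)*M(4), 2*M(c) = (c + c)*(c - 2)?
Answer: -28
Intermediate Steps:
M(c) = c*(-2 + c) (M(c) = ((c + c)*(c - 2))/2 = ((2*c)*(-2 + c))/2 = (2*c*(-2 + c))/2 = c*(-2 + c))
R(H, T) = 40 (R(H, T) = 5*(4*(-2 + 4)) = 5*(4*2) = 5*8 = 40)
X(w, v) = -2 - 4*v (X(w, v) = -2 + (v + v*(-5)) = -2 + (v - 5*v) = -2 - 4*v)
j(f, o) = 12
j(-220, X(14, -13)) - R(13, 53) = 12 - 1*40 = 12 - 40 = -28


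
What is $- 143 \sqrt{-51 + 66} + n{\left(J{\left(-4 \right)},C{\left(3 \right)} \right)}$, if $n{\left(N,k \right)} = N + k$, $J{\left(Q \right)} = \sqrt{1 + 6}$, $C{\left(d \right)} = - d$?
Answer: $-3 + \sqrt{7} - 143 \sqrt{15} \approx -554.19$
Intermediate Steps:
$J{\left(Q \right)} = \sqrt{7}$
$- 143 \sqrt{-51 + 66} + n{\left(J{\left(-4 \right)},C{\left(3 \right)} \right)} = - 143 \sqrt{-51 + 66} + \left(\sqrt{7} - 3\right) = - 143 \sqrt{15} - \left(3 - \sqrt{7}\right) = -3 + \sqrt{7} - 143 \sqrt{15}$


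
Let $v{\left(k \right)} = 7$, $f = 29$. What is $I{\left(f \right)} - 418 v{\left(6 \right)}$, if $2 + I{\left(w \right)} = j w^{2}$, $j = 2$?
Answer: $-1246$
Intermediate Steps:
$I{\left(w \right)} = -2 + 2 w^{2}$
$I{\left(f \right)} - 418 v{\left(6 \right)} = \left(-2 + 2 \cdot 29^{2}\right) - 2926 = \left(-2 + 2 \cdot 841\right) - 2926 = \left(-2 + 1682\right) - 2926 = 1680 - 2926 = -1246$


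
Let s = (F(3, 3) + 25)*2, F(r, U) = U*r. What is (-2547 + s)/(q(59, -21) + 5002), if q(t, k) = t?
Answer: -2479/5061 ≈ -0.48982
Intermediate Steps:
s = 68 (s = (3*3 + 25)*2 = (9 + 25)*2 = 34*2 = 68)
(-2547 + s)/(q(59, -21) + 5002) = (-2547 + 68)/(59 + 5002) = -2479/5061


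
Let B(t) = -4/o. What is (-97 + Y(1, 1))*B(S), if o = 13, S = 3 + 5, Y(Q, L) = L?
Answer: 384/13 ≈ 29.538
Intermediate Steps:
S = 8
B(t) = -4/13
(-97 + Y(1, 1))*B(S) = (-97 + 1)*(-4/13) = -96*(-4/13) = 384/13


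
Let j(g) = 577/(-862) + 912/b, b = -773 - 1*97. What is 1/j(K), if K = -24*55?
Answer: -124990/214689 ≈ -0.58219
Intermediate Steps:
b = -870 (b = -773 - 97 = -870)
K = -1320
j(g) = -214689/124990 (j(g) = 577/(-862) + 912/(-870) = 577*(-1/862) + 912*(-1/870) = -577/862 - 152/145 = -214689/124990)
1/j(K) = 1/(-214689/124990) = -124990/214689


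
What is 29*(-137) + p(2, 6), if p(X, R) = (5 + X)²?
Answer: -3924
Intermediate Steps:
29*(-137) + p(2, 6) = 29*(-137) + (5 + 2)² = -3973 + 7² = -3973 + 49 = -3924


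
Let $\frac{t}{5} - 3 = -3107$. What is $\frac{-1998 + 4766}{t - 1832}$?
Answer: $- \frac{346}{2169} \approx -0.15952$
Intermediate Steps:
$t = -15520$ ($t = 15 + 5 \left(-3107\right) = 15 - 15535 = -15520$)
$\frac{-1998 + 4766}{t - 1832} = \frac{-1998 + 4766}{-15520 - 1832} = \frac{2768}{-17352} = 2768 \left(- \frac{1}{17352}\right) = - \frac{346}{2169}$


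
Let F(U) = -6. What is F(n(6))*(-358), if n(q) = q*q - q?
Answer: 2148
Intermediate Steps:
n(q) = q² - q
F(n(6))*(-358) = -6*(-358) = 2148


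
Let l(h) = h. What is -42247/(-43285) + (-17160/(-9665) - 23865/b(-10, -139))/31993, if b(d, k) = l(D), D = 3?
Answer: 1947213247688/2676851270665 ≈ 0.72743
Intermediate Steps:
b(d, k) = 3
-42247/(-43285) + (-17160/(-9665) - 23865/b(-10, -139))/31993 = -42247/(-43285) + (-17160/(-9665) - 23865/3)/31993 = -42247*(-1/43285) + (-17160*(-1/9665) - 23865*⅓)*(1/31993) = 42247/43285 + (3432/1933 - 7955)*(1/31993) = 42247/43285 - 15373583/1933*1/31993 = 42247/43285 - 15373583/61842469 = 1947213247688/2676851270665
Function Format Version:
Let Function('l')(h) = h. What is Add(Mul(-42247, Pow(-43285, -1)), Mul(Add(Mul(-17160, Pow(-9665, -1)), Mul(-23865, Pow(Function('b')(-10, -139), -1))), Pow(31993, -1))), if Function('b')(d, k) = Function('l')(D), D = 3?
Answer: Rational(1947213247688, 2676851270665) ≈ 0.72743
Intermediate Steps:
Function('b')(d, k) = 3
Add(Mul(-42247, Pow(-43285, -1)), Mul(Add(Mul(-17160, Pow(-9665, -1)), Mul(-23865, Pow(Function('b')(-10, -139), -1))), Pow(31993, -1))) = Add(Mul(-42247, Pow(-43285, -1)), Mul(Add(Mul(-17160, Pow(-9665, -1)), Mul(-23865, Pow(3, -1))), Pow(31993, -1))) = Add(Mul(-42247, Rational(-1, 43285)), Mul(Add(Mul(-17160, Rational(-1, 9665)), Mul(-23865, Rational(1, 3))), Rational(1, 31993))) = Add(Rational(42247, 43285), Mul(Add(Rational(3432, 1933), -7955), Rational(1, 31993))) = Add(Rational(42247, 43285), Mul(Rational(-15373583, 1933), Rational(1, 31993))) = Add(Rational(42247, 43285), Rational(-15373583, 61842469)) = Rational(1947213247688, 2676851270665)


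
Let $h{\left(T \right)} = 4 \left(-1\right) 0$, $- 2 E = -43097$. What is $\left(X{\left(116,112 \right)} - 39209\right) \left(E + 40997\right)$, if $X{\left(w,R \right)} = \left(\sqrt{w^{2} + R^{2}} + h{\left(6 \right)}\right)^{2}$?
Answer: $- \frac{1652327019}{2} \approx -8.2616 \cdot 10^{8}$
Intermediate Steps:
$E = \frac{43097}{2}$ ($E = \left(- \frac{1}{2}\right) \left(-43097\right) = \frac{43097}{2} \approx 21549.0$)
$h{\left(T \right)} = 0$ ($h{\left(T \right)} = \left(-4\right) 0 = 0$)
$X{\left(w,R \right)} = R^{2} + w^{2}$ ($X{\left(w,R \right)} = \left(\sqrt{w^{2} + R^{2}} + 0\right)^{2} = \left(\sqrt{R^{2} + w^{2}} + 0\right)^{2} = \left(\sqrt{R^{2} + w^{2}}\right)^{2} = R^{2} + w^{2}$)
$\left(X{\left(116,112 \right)} - 39209\right) \left(E + 40997\right) = \left(\left(112^{2} + 116^{2}\right) - 39209\right) \left(\frac{43097}{2} + 40997\right) = \left(\left(12544 + 13456\right) - 39209\right) \frac{125091}{2} = \left(26000 - 39209\right) \frac{125091}{2} = \left(-13209\right) \frac{125091}{2} = - \frac{1652327019}{2}$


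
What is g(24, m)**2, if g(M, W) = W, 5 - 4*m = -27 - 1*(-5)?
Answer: 729/16 ≈ 45.563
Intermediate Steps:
m = 27/4 (m = 5/4 - (-27 - 1*(-5))/4 = 5/4 - (-27 + 5)/4 = 5/4 - 1/4*(-22) = 5/4 + 11/2 = 27/4 ≈ 6.7500)
g(24, m)**2 = (27/4)**2 = 729/16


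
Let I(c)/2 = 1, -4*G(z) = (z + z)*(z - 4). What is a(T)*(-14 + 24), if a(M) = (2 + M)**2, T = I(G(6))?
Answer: 160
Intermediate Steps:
G(z) = -z*(-4 + z)/2 (G(z) = -(z + z)*(z - 4)/4 = -2*z*(-4 + z)/4 = -z*(-4 + z)/2)
I(c) = 2 (I(c) = 2*1 = 2)
T = 2
a(T)*(-14 + 24) = (2 + 2)**2*(-14 + 24) = 4**2*10 = 16*10 = 160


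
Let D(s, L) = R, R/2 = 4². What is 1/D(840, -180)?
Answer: 1/32 ≈ 0.031250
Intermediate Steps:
R = 32 (R = 2*4² = 2*16 = 32)
D(s, L) = 32
1/D(840, -180) = 1/32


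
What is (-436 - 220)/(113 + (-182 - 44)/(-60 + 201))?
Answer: -92496/15707 ≈ -5.8888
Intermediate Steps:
(-436 - 220)/(113 + (-182 - 44)/(-60 + 201)) = -656/(113 - 226/141) = -656/15707/141 = -656*141/15707 = -92496/15707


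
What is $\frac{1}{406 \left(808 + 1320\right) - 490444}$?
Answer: $\frac{1}{373524} \approx 2.6772 \cdot 10^{-6}$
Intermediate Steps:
$\frac{1}{406 \left(808 + 1320\right) - 490444} = \frac{1}{406 \cdot 2128 - 490444} = \frac{1}{863968 - 490444} = \frac{1}{373524}$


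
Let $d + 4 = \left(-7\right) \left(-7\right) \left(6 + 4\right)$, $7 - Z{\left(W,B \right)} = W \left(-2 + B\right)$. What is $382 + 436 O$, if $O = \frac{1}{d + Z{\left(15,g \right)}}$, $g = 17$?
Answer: $\frac{25703}{67} \approx 383.63$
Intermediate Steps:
$Z{\left(W,B \right)} = 7 - W \left(-2 + B\right)$
$d = 486$ ($d = -4 + \left(-7\right) \left(-7\right) \left(6 + 4\right) = -4 + 49 \cdot 10 = -4 + 490 = 486$)
$O = \frac{1}{268}$ ($O = \frac{1}{486 + \left(7 + 2 \cdot 15 - 17 \cdot 15\right)} = \frac{1}{486 + \left(7 + 30 - 255\right)} = \frac{1}{486 - 218} = \frac{1}{268} \approx 0.0037313$)
$382 + 436 O = 382 + 436 \cdot \frac{1}{268} = 382 + \frac{109}{67} = \frac{25703}{67}$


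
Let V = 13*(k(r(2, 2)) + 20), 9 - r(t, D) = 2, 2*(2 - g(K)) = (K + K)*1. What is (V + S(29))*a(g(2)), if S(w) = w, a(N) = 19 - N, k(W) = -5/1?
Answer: 4256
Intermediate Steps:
g(K) = 2 - K (g(K) = 2 - (K + K)/2 = 2 - 2*K/2 = 2 - K)
r(t, D) = 7 (r(t, D) = 9 - 1*2 = 9 - 2 = 7)
k(W) = -5 (k(W) = -5*1 = -5)
V = 195 (V = 13*(-5 + 20) = 13*15 = 195)
(V + S(29))*a(g(2)) = (195 + 29)*(19 - (2 - 1*2)) = 224*(19 - (2 - 2)) = 224*(19 - 1*0) = 224*(19 + 0) = 224*19 = 4256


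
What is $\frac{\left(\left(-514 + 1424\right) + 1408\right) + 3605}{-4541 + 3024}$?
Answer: $- \frac{5923}{1517} \approx -3.9044$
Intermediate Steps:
$\frac{\left(\left(-514 + 1424\right) + 1408\right) + 3605}{-4541 + 3024} = \frac{\left(910 + 1408\right) + 3605}{-1517} = \left(2318 + 3605\right) \left(- \frac{1}{1517}\right) = 5923 \left(- \frac{1}{1517}\right) = - \frac{5923}{1517}$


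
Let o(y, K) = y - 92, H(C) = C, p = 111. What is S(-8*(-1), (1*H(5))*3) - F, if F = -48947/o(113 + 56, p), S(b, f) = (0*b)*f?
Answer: 48947/77 ≈ 635.68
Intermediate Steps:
o(y, K) = -92 + y
S(b, f) = 0 (S(b, f) = 0*f = 0)
F = -48947/77 (F = -48947/(-92 + (113 + 56)) = -48947/(-92 + 169) = -48947/77 ≈ -635.68)
S(-8*(-1), (1*H(5))*3) - F = 0 - 1*(-48947/77) = 0 + 48947/77 = 48947/77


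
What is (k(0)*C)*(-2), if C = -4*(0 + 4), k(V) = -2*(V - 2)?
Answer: 128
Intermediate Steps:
k(V) = 4 - 2*V (k(V) = -2*(-2 + V) = 4 - 2*V)
C = -16 (C = -4*4 = -16)
(k(0)*C)*(-2) = ((4 - 2*0)*(-16))*(-2) = ((4 + 0)*(-16))*(-2) = (4*(-16))*(-2) = -64*(-2) = 128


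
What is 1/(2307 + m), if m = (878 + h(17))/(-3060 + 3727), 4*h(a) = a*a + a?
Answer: 58/133889 ≈ 0.00043319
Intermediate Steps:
h(a) = a/4 + a**2/4 (h(a) = (a*a + a)/4 = (a**2 + a)/4 = (a + a**2)/4 = a/4 + a**2/4)
m = 83/58 (m = (878 + (1/4)*17*(1 + 17))/(-3060 + 3727) = (878 + (1/4)*17*18)/667 = (878 + 153/2)*(1/667) = (1909/2)*(1/667) = 83/58 ≈ 1.4310)
1/(2307 + m) = 1/(2307 + 83/58) = 1/(133889/58) = 58/133889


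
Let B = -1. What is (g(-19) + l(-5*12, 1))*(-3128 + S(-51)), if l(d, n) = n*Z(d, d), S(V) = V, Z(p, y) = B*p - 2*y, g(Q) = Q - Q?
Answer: -572220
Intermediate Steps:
g(Q) = 0
Z(p, y) = -p - 2*y
l(d, n) = -3*d*n (l(d, n) = n*(-d - 2*d) = n*(-3*d) = -3*d*n)
(g(-19) + l(-5*12, 1))*(-3128 + S(-51)) = (0 - 3*(-5*12)*1)*(-3128 - 51) = (0 - 3*(-60)*1)*(-3179) = (0 + 180)*(-3179) = 180*(-3179) = -572220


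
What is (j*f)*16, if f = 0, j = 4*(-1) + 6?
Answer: 0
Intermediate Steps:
j = 2 (j = -4 + 6 = 2)
(j*f)*16 = (2*0)*16 = 0*16 = 0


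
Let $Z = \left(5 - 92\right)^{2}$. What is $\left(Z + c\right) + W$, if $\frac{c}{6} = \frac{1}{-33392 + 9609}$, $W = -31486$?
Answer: $- \frac{568818017}{23783} \approx -23917.0$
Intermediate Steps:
$Z = 7569$ ($Z = \left(-87\right)^{2} = 7569$)
$c = - \frac{6}{23783}$ ($c = \frac{6}{-33392 + 9609} = \frac{6}{-23783} = 6 \left(- \frac{1}{23783}\right) = - \frac{6}{23783} \approx -0.00025228$)
$\left(Z + c\right) + W = \left(7569 - \frac{6}{23783}\right) - 31486 = \frac{180013521}{23783} - 31486 = - \frac{568818017}{23783}$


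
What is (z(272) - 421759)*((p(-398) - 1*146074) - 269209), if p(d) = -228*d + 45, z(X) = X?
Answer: 136770002578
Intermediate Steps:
p(d) = 45 - 228*d
(z(272) - 421759)*((p(-398) - 1*146074) - 269209) = (272 - 421759)*(((45 - 228*(-398)) - 1*146074) - 269209) = -421487*(((45 + 90744) - 146074) - 269209) = -421487*((90789 - 146074) - 269209) = -421487*(-55285 - 269209) = -421487*(-324494) = 136770002578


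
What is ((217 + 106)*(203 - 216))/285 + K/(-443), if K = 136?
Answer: -99943/6645 ≈ -15.040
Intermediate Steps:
((217 + 106)*(203 - 216))/285 + K/(-443) = ((217 + 106)*(203 - 216))/285 + 136/(-443) = (323*(-13))*(1/285) + 136*(-1/443) = -4199*1/285 - 136/443 = -221/15 - 136/443 = -99943/6645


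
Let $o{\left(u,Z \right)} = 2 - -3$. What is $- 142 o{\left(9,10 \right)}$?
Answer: $-710$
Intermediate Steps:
$o{\left(u,Z \right)} = 5$ ($o{\left(u,Z \right)} = 2 + 3 = 5$)
$- 142 o{\left(9,10 \right)} = \left(-142\right) 5 = -710$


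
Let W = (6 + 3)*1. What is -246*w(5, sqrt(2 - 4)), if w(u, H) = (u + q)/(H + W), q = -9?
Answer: 8856/83 - 984*I*sqrt(2)/83 ≈ 106.7 - 16.766*I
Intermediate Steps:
W = 9 (W = 9*1 = 9)
w(u, H) = (-9 + u)/(9 + H) (w(u, H) = (u - 9)/(H + 9) = (-9 + u)/(9 + H))
-246*w(5, sqrt(2 - 4)) = -246*(-9 + 5)/(9 + sqrt(2 - 4)) = -246*(-4)/(9 + sqrt(-2)) = -246*(-4)/(9 + I*sqrt(2)) = -(-984)/(9 + I*sqrt(2)) = 984/(9 + I*sqrt(2))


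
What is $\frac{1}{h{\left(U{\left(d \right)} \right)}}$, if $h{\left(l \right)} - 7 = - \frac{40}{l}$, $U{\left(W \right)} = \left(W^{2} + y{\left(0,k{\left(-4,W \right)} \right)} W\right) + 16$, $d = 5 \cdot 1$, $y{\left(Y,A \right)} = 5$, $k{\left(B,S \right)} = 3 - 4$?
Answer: $\frac{33}{211} \approx 0.1564$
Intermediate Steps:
$k{\left(B,S \right)} = -1$ ($k{\left(B,S \right)} = 3 - 4 = -1$)
$d = 5$
$U{\left(W \right)} = 16 + W^{2} + 5 W$ ($U{\left(W \right)} = \left(W^{2} + 5 W\right) + 16 = 16 + W^{2} + 5 W$)
$h{\left(l \right)} = 7 - \frac{40}{l}$
$\frac{1}{h{\left(U{\left(d \right)} \right)}} = \frac{1}{7 - \frac{40}{16 + 5^{2} + 5 \cdot 5}} = \frac{1}{7 - \frac{40}{16 + 25 + 25}} = \frac{1}{7 - \frac{40}{66}} = \frac{1}{7 - \frac{20}{33}} = \frac{1}{\frac{211}{33}} = \frac{33}{211}$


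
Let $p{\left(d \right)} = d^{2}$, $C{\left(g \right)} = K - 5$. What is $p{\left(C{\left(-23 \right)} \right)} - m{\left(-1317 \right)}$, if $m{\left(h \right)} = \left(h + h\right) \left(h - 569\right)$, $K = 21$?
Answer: $-4967468$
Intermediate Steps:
$C{\left(g \right)} = 16$ ($C{\left(g \right)} = 21 - 5 = 16$)
$m{\left(h \right)} = 2 h \left(-569 + h\right)$
$p{\left(C{\left(-23 \right)} \right)} - m{\left(-1317 \right)} = 16^{2} - 2 \left(-1317\right) \left(-569 - 1317\right) = 256 - 2 \left(-1317\right) \left(-1886\right) = 256 - 4967724 = -4967468$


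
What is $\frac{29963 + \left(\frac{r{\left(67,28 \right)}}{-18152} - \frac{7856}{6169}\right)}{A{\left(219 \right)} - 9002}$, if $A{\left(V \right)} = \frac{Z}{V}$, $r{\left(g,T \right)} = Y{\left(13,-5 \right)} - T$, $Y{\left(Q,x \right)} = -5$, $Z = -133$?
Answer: $- \frac{104966856209853}{31539415064264} \approx -3.3281$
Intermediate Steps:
$r{\left(g,T \right)} = -5 - T$
$A{\left(V \right)} = - \frac{133}{V}$
$\frac{29963 + \left(\frac{r{\left(67,28 \right)}}{-18152} - \frac{7856}{6169}\right)}{A{\left(219 \right)} - 9002} = \frac{29963 - \left(\frac{7856}{6169} - \frac{-5 - 28}{-18152}\right)}{- \frac{133}{219} - 9002} = \frac{29963 - \left(\frac{7856}{6169} - \left(-5 - 28\right) \left(- \frac{1}{18152}\right)\right)}{\left(-133\right) \frac{1}{219} - 9002} = \frac{29963 - \frac{142398535}{111979688}}{- \frac{133}{219} - 9002} = \frac{29963 + \left(\frac{33}{18152} - \frac{7856}{6169}\right)}{- \frac{1971571}{219}} = \left(29963 - \frac{142398535}{111979688}\right) \left(- \frac{219}{1971571}\right) = \frac{3355104993009}{111979688} \left(- \frac{219}{1971571}\right) = - \frac{104966856209853}{31539415064264}$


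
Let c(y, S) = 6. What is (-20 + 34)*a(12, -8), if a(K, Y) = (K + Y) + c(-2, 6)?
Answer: 140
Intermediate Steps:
a(K, Y) = 6 + K + Y (a(K, Y) = (K + Y) + 6 = 6 + K + Y)
(-20 + 34)*a(12, -8) = (-20 + 34)*(6 + 12 - 8) = 14*10 = 140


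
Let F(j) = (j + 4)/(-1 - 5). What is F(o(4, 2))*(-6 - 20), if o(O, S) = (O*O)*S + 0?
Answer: 156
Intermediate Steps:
o(O, S) = S*O² (o(O, S) = O²*S + 0 = S*O² + 0 = S*O²)
F(j) = -⅔ - j/6 (F(j) = (4 + j)/(-6) = (4 + j)*(-⅙) = -⅔ - j/6)
F(o(4, 2))*(-6 - 20) = (-⅔ - 4²/3)*(-6 - 20) = (-⅔ - 16/3)*(-26) = -6*(-26) = 156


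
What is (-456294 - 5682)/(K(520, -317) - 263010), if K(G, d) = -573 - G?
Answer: 461976/264103 ≈ 1.7492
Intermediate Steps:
(-456294 - 5682)/(K(520, -317) - 263010) = (-456294 - 5682)/((-573 - 1*520) - 263010) = -461976/((-573 - 520) - 263010) = -461976/(-1093 - 263010) = -461976/(-264103) = -461976*(-1/264103) = 461976/264103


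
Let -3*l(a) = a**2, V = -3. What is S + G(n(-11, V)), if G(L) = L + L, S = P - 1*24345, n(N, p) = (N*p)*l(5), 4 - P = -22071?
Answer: -2820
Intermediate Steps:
P = 22075 (P = 4 - 1*(-22071) = 4 + 22071 = 22075)
l(a) = -a**2/3
n(N, p) = -25*N*p/3 (n(N, p) = (N*p)*(-1/3*5**2) = (N*p)*(-1/3*25) = (N*p)*(-25/3) = -25*N*p/3)
S = -2270 (S = 22075 - 1*24345 = 22075 - 24345 = -2270)
G(L) = 2*L
S + G(n(-11, V)) = -2270 + 2*(-25/3*(-11)*(-3)) = -2270 + 2*(-275) = -2270 - 550 = -2820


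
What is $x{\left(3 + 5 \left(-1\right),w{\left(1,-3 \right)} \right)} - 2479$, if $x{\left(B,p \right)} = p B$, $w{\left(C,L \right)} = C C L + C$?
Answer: $-2475$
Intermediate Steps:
$w{\left(C,L \right)} = C + L C^{2}$ ($w{\left(C,L \right)} = C^{2} L + C = L C^{2} + C = C + L C^{2}$)
$x{\left(B,p \right)} = B p$
$x{\left(3 + 5 \left(-1\right),w{\left(1,-3 \right)} \right)} - 2479 = \left(3 + 5 \left(-1\right)\right) 1 \left(1 + 1 \left(-3\right)\right) - 2479 = \left(3 - 5\right) 1 \left(1 - 3\right) - 2479 = - 2 \cdot 1 \left(-2\right) - 2479 = \left(-2\right) \left(-2\right) - 2479 = 4 - 2479 = -2475$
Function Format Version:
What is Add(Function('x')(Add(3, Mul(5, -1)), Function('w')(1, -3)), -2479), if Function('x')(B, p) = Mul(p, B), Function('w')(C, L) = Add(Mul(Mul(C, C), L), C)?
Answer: -2475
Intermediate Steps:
Function('w')(C, L) = Add(C, Mul(L, Pow(C, 2))) (Function('w')(C, L) = Add(Mul(Pow(C, 2), L), C) = Add(Mul(L, Pow(C, 2)), C) = Add(C, Mul(L, Pow(C, 2))))
Function('x')(B, p) = Mul(B, p)
Add(Function('x')(Add(3, Mul(5, -1)), Function('w')(1, -3)), -2479) = Add(Mul(Add(3, Mul(5, -1)), Mul(1, Add(1, Mul(1, -3)))), -2479) = Add(Mul(Add(3, -5), Mul(1, Add(1, -3))), -2479) = Add(Mul(-2, Mul(1, -2)), -2479) = Add(Mul(-2, -2), -2479) = Add(4, -2479) = -2475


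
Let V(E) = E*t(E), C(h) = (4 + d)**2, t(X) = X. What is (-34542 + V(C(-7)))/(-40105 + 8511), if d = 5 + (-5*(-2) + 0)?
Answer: -95779/31594 ≈ -3.0316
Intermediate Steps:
d = 15 (d = 5 + (10 + 0) = 5 + 10 = 15)
C(h) = 361 (C(h) = (4 + 15)**2 = 19**2 = 361)
V(E) = E**2 (V(E) = E*E = E**2)
(-34542 + V(C(-7)))/(-40105 + 8511) = (-34542 + 361**2)/(-40105 + 8511) = (-34542 + 130321)/(-31594) = 95779*(-1/31594) = -95779/31594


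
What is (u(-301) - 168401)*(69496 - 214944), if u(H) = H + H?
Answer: 24581148344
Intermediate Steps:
u(H) = 2*H
(u(-301) - 168401)*(69496 - 214944) = (2*(-301) - 168401)*(69496 - 214944) = (-602 - 168401)*(-145448) = -169003*(-145448) = 24581148344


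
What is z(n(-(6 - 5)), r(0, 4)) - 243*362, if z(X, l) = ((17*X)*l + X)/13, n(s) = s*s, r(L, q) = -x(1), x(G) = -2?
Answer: -1143523/13 ≈ -87963.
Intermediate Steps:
r(L, q) = 2 (r(L, q) = -1*(-2) = 2)
n(s) = s²
z(X, l) = X/13 + 17*X*l/13 (z(X, l) = (17*X*l + X)*(1/13) = (X + 17*X*l)*(1/13) = X/13 + 17*X*l/13)
z(n(-(6 - 5)), r(0, 4)) - 243*362 = (-(6 - 5))²*(1 + 17*2)/13 - 243*362 = (-1*1)²*(1 + 34)/13 - 87966 = (1/13)*(-1)²*35 - 87966 = (1/13)*1*35 - 87966 = 35/13 - 87966 = -1143523/13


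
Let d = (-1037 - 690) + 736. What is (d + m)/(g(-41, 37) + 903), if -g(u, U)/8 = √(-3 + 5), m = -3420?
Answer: -3983133/815281 - 35288*√2/815281 ≈ -4.9468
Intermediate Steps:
d = -991 (d = -1727 + 736 = -991)
g(u, U) = -8*√2 (g(u, U) = -8*√(-3 + 5) = -8*√2)
(d + m)/(g(-41, 37) + 903) = (-991 - 3420)/(-8*√2 + 903) = -4411/(903 - 8*√2)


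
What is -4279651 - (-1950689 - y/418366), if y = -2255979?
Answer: -974360772071/418366 ≈ -2.3290e+6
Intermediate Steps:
-4279651 - (-1950689 - y/418366) = -4279651 - (-1950689 - (-2255979)/418366) = -4279651 - (-1950689 - 1*(-2255979/418366)) = -4279651 - (-1950689 + 2255979/418366) = -4279651 - 1*(-816099698195/418366) = -4279651 + 816099698195/418366 = -974360772071/418366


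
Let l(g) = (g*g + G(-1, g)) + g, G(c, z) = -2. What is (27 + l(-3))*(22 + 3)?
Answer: 775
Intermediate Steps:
l(g) = -2 + g + g**2 (l(g) = (g*g - 2) + g = (g**2 - 2) + g = (-2 + g**2) + g = -2 + g + g**2)
(27 + l(-3))*(22 + 3) = (27 + (-2 - 3 + (-3)**2))*(22 + 3) = (27 + (-2 - 3 + 9))*25 = (27 + 4)*25 = 31*25 = 775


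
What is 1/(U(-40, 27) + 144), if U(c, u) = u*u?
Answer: 1/873 ≈ 0.0011455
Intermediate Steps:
U(c, u) = u²
1/(U(-40, 27) + 144) = 1/(27² + 144) = 1/(729 + 144) = 1/873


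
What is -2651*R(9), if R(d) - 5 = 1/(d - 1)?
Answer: -108691/8 ≈ -13586.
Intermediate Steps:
R(d) = 5 + 1/(-1 + d) (R(d) = 5 + 1/(d - 1) = 5 + 1/(-1 + d))
-2651*R(9) = -2651*(-4 + 5*9)/(-1 + 9) = -2651*(-4 + 45)/8 = -2651*41/8 = -108691/8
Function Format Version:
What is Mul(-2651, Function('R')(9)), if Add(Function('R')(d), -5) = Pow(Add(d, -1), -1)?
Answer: Rational(-108691, 8) ≈ -13586.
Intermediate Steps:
Function('R')(d) = Add(5, Pow(Add(-1, d), -1)) (Function('R')(d) = Add(5, Pow(Add(d, -1), -1)) = Add(5, Pow(Add(-1, d), -1)))
Mul(-2651, Function('R')(9)) = Mul(-2651, Mul(Pow(Add(-1, 9), -1), Add(-4, Mul(5, 9)))) = Mul(-2651, Mul(Pow(8, -1), Add(-4, 45))) = Mul(-2651, Mul(Rational(1, 8), 41)) = Mul(-2651, Rational(41, 8)) = Rational(-108691, 8)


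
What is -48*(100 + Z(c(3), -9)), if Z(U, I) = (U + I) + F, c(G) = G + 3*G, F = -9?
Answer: -4512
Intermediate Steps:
c(G) = 4*G
Z(U, I) = -9 + I + U (Z(U, I) = (U + I) - 9 = (I + U) - 9 = -9 + I + U)
-48*(100 + Z(c(3), -9)) = -48*(100 + (-9 - 9 + 4*3)) = -48*(100 + (-9 - 9 + 12)) = -48*(100 - 6) = -48*94 = -4512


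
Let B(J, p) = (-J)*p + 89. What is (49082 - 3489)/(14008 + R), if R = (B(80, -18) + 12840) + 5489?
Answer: 45593/33866 ≈ 1.3463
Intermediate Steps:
B(J, p) = 89 - J*p (B(J, p) = -J*p + 89 = 89 - J*p)
R = 19858 (R = ((89 - 1*80*(-18)) + 12840) + 5489 = ((89 + 1440) + 12840) + 5489 = (1529 + 12840) + 5489 = 14369 + 5489 = 19858)
(49082 - 3489)/(14008 + R) = (49082 - 3489)/(14008 + 19858) = 45593/33866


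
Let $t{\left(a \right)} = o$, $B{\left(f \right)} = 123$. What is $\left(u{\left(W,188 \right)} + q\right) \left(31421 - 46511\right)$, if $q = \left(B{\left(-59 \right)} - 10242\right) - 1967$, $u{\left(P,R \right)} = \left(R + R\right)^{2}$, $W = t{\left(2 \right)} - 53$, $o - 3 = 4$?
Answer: $-1950986100$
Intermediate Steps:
$o = 7$ ($o = 3 + 4 = 7$)
$t{\left(a \right)} = 7$
$W = -46$ ($W = 7 - 53 = -46$)
$u{\left(P,R \right)} = 4 R^{2}$ ($u{\left(P,R \right)} = \left(2 R\right)^{2} = 4 R^{2}$)
$q = -12086$ ($q = \left(123 - 10242\right) - 1967 = -10119 - 1967 = -12086$)
$\left(u{\left(W,188 \right)} + q\right) \left(31421 - 46511\right) = \left(4 \cdot 188^{2} - 12086\right) \left(31421 - 46511\right) = \left(4 \cdot 35344 - 12086\right) \left(-15090\right) = \left(141376 - 12086\right) \left(-15090\right) = 129290 \left(-15090\right) = -1950986100$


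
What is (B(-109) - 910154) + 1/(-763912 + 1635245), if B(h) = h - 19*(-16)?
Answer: -792877305346/871333 ≈ -9.0996e+5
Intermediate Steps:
B(h) = 304 + h (B(h) = h + 304 = 304 + h)
(B(-109) - 910154) + 1/(-763912 + 1635245) = ((304 - 109) - 910154) + 1/(-763912 + 1635245) = (195 - 910154) + 1/871333 = -909959 + 1/871333 = -792877305346/871333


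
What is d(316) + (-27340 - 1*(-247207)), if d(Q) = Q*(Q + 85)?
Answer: 346583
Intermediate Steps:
d(Q) = Q*(85 + Q)
d(316) + (-27340 - 1*(-247207)) = 316*(85 + 316) + (-27340 - 1*(-247207)) = 316*401 + (-27340 + 247207) = 126716 + 219867 = 346583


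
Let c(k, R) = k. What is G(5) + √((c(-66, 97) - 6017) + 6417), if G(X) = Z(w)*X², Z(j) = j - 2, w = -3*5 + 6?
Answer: -275 + √334 ≈ -256.72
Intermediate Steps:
w = -9 (w = -15 + 6 = -9)
Z(j) = -2 + j
G(X) = -11*X² (G(X) = (-2 - 9)*X² = -11*X²)
G(5) + √((c(-66, 97) - 6017) + 6417) = -11*5² + √((-66 - 6017) + 6417) = -11*25 + √(-6083 + 6417) = -275 + √334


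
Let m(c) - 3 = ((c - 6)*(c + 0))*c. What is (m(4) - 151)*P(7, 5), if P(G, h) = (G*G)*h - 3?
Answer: -43560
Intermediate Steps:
P(G, h) = -3 + h*G² (P(G, h) = G²*h - 3 = h*G² - 3 = -3 + h*G²)
m(c) = 3 + c²*(-6 + c) (m(c) = 3 + ((c - 6)*(c + 0))*c = 3 + ((-6 + c)*c)*c = 3 + (c*(-6 + c))*c = 3 + c²*(-6 + c))
(m(4) - 151)*P(7, 5) = ((3 + 4³ - 6*4²) - 151)*(-3 + 5*7²) = ((3 + 64 - 6*16) - 151)*(-3 + 5*49) = ((3 + 64 - 96) - 151)*(-3 + 245) = (-29 - 151)*242 = -180*242 = -43560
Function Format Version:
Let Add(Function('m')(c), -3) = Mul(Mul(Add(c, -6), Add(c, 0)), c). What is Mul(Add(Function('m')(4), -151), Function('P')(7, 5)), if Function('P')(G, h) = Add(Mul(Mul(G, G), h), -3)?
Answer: -43560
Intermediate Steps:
Function('P')(G, h) = Add(-3, Mul(h, Pow(G, 2))) (Function('P')(G, h) = Add(Mul(Pow(G, 2), h), -3) = Add(Mul(h, Pow(G, 2)), -3) = Add(-3, Mul(h, Pow(G, 2))))
Function('m')(c) = Add(3, Mul(Pow(c, 2), Add(-6, c))) (Function('m')(c) = Add(3, Mul(Mul(Add(c, -6), Add(c, 0)), c)) = Add(3, Mul(Mul(Add(-6, c), c), c)) = Add(3, Mul(Mul(c, Add(-6, c)), c)) = Add(3, Mul(Pow(c, 2), Add(-6, c))))
Mul(Add(Function('m')(4), -151), Function('P')(7, 5)) = Mul(Add(Add(3, Pow(4, 3), Mul(-6, Pow(4, 2))), -151), Add(-3, Mul(5, Pow(7, 2)))) = Mul(Add(Add(3, 64, Mul(-6, 16)), -151), Add(-3, Mul(5, 49))) = Mul(Add(Add(3, 64, -96), -151), Add(-3, 245)) = Mul(Add(-29, -151), 242) = Mul(-180, 242) = -43560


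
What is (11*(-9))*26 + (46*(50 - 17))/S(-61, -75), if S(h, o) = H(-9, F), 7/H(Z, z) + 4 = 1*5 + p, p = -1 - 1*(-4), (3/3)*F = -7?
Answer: -11946/7 ≈ -1706.6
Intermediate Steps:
F = -7
p = 3 (p = -1 + 4 = 3)
H(Z, z) = 7/4 (H(Z, z) = 7/(-4 + (1*5 + 3)) = 7/(-4 + (5 + 3)) = 7/(-4 + 8) = 7/4)
S(h, o) = 7/4
(11*(-9))*26 + (46*(50 - 17))/S(-61, -75) = (11*(-9))*26 + (46*(50 - 17))/(7/4) = -99*26 + (46*33)*(4/7) = -2574 + 1518*(4/7) = -2574 + 6072/7 = -11946/7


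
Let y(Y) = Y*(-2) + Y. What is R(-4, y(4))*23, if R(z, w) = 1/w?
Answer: -23/4 ≈ -5.7500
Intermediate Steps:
y(Y) = -Y (y(Y) = -2*Y + Y = -Y)
R(-4, y(4))*23 = 23/(-1*4) = 23/(-4) = -1/4*23 = -23/4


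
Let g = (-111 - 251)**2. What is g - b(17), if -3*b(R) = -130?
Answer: 393002/3 ≈ 1.3100e+5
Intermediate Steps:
b(R) = 130/3 (b(R) = -1/3*(-130) = 130/3)
g = 131044 (g = (-362)**2 = 131044)
g - b(17) = 131044 - 1*130/3 = 131044 - 130/3 = 393002/3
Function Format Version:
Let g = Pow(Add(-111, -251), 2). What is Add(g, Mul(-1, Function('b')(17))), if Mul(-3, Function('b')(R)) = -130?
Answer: Rational(393002, 3) ≈ 1.3100e+5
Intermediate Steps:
Function('b')(R) = Rational(130, 3) (Function('b')(R) = Mul(Rational(-1, 3), -130) = Rational(130, 3))
g = 131044 (g = Pow(-362, 2) = 131044)
Add(g, Mul(-1, Function('b')(17))) = Add(131044, Mul(-1, Rational(130, 3))) = Add(131044, Rational(-130, 3)) = Rational(393002, 3)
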